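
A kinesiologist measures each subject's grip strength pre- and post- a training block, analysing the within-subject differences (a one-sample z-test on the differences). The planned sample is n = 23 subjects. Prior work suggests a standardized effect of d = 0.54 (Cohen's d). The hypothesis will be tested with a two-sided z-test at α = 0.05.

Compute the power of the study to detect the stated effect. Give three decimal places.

Power ≈ 0.736

Noncentrality parameter: λ = d·√n = 0.54 × √23 = 2.5897
Critical value for a two-sided test at α = 0.05: z_{α/2} = 1.960.
Power = Φ(λ − 1.960) + Φ(−λ − 1.960) = Φ(0.630) + Φ(-4.550) = 0.7356 + 0.0000 = 0.7356.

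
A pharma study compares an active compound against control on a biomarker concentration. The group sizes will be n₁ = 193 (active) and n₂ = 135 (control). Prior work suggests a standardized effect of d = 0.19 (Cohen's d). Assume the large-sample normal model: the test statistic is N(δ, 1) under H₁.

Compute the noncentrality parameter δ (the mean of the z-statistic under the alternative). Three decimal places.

The noncentrality parameter scales effect size by the design's sample-size factor: δ = d / √(1/n₁ + 1/n₂) = 0.19 / √(1/193 + 1/135) = 1.6934

δ ≈ 1.693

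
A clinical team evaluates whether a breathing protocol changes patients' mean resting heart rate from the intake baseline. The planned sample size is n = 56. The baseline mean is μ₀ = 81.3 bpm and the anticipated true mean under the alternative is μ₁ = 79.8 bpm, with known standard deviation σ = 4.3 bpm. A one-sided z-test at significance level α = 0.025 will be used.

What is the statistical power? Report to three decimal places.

Standardized effect: d = |μ₁ − μ₀| / σ = |79.8 − 81.3| / 4.3 = 0.3488
Noncentrality parameter: λ = d·√n = 0.3488 × √56 = 2.6105
One-sided α = 0.025 → critical value z_{0.025} = 1.960.
Power = Φ(λ − 1.960) = Φ(0.650) = 0.7423.

Power ≈ 0.742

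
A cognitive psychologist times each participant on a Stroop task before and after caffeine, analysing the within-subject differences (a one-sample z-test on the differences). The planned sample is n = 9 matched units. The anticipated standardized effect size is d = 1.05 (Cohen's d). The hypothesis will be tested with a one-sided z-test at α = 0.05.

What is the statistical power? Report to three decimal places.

Power ≈ 0.934

Noncentrality parameter: δ = d·√n = 1.05 × √9 = 3.1500
Critical value for a one-sided test at α = 0.05: z_α = 1.645.
Power = Φ(δ − 1.645) = Φ(1.505) = 0.9339.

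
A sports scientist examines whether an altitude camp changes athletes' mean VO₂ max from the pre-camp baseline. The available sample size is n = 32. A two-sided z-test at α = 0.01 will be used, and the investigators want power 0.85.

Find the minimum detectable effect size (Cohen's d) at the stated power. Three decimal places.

Required noncentrality: δ = z_{0.005} + z_{0.15} = 2.576 + 1.036 = 3.612.
(Lower-tail contribution to power is negligible for δ > 0.)
δ = d·√n ⇒ d = δ/√n = 3.612/√32 = 0.6386.

d ≈ 0.639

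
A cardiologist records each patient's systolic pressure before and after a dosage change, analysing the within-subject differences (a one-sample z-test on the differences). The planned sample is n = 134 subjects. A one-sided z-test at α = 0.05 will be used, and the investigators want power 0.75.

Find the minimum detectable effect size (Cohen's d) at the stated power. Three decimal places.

Required noncentrality: δ = z_{0.05} + z_{0.25} = 1.645 + 0.674 = 2.319.
δ = d·√n ⇒ d = δ/√n = 2.319/√134 = 0.2004.

d ≈ 0.200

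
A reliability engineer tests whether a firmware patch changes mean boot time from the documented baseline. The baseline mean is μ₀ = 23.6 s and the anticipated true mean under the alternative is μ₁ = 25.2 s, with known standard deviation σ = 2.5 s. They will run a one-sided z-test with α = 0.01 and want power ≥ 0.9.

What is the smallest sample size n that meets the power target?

n = 32

Standardized effect: d = |μ₁ − μ₀| / σ = |25.2 − 23.6| / 2.5 = 0.6400
For power 0.9 need Φ(δ − z_{0.01}) = 0.9, so δ = z_{0.01} + z_{0.10} = 2.326 + 1.282 = 3.608.
δ = d·√n ⇒ n = (δ/d)² = (3.608 / 0.6400)² = 31.78.
Round up to the next whole unit.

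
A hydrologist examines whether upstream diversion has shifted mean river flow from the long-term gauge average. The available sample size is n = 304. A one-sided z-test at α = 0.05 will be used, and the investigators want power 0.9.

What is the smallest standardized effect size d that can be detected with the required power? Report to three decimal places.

Need Φ(δ − 1.645) = 0.9, so δ = 1.645 + 1.282 = 2.926.
δ = d·√n ⇒ d = δ/√n = 2.926/√304 = 0.1678.

d ≈ 0.168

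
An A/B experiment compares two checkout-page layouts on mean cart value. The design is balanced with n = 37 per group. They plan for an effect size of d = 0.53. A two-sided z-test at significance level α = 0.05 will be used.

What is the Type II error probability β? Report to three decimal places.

β ≈ 0.375

Noncentrality parameter: δ = d·√(n/2) = 0.53 × √(37/2) = 2.2796
Critical value for a two-sided test at α = 0.05: z_{α/2} = 1.960.
Power = Φ(δ − 1.960) + Φ(−δ − 1.960) = Φ(0.320) + Φ(-4.240) = 0.6254 + 0.0000 = 0.6254.
Type II error: β = 1 − power = 1 − 0.6254 = 0.3746.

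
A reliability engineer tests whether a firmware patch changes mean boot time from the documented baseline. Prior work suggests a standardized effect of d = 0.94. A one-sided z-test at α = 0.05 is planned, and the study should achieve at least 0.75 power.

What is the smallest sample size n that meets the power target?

For power 0.75 need Φ(δ − z_{0.05}) = 0.75, so δ = z_{0.05} + z_{0.25} = 1.645 + 0.674 = 2.319.
δ = d·√n ⇒ n = (δ/d)² = (2.319 / 0.94)² = 6.09.
Round up to the next whole unit.

n = 7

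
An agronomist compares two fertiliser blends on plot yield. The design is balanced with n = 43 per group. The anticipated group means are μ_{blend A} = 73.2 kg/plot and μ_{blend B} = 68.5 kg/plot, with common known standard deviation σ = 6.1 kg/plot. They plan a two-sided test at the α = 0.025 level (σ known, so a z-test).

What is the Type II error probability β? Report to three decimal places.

β ≈ 0.092

Standardized effect: d = |μ_{blend A} − μ_{blend B}| / σ = |73.2 − 68.5| / 6.1 = 0.7705
Noncentrality parameter: δ = d·√(n/2) = 0.7705 × √(43/2) = 3.5726
Two-sided α = 0.025 → critical value z_{0.0125} = 2.241.
Power = Φ(δ − 2.241) + Φ(−δ − 2.241) = Φ(1.331) + Φ(-5.814) = 0.9084 + 0.0000 = 0.9084.
Type II error: β = 1 − power = 1 − 0.9084 = 0.0916.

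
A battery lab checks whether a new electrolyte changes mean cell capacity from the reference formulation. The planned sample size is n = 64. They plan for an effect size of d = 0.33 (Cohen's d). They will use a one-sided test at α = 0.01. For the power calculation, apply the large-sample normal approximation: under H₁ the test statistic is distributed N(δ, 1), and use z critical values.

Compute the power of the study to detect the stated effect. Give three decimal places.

Noncentrality parameter: δ = d·√n = 0.33 × √64 = 2.6400
One-sided α = 0.01 → critical value z_{0.01} = 2.326.
Power = Φ(δ − 2.326) = Φ(0.314) = 0.6231.

Power ≈ 0.623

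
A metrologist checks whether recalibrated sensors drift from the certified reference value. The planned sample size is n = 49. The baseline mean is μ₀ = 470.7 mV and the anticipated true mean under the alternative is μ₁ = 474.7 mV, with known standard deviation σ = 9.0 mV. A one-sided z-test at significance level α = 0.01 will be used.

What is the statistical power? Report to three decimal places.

Standardized effect: d = |μ₁ − μ₀| / σ = |474.7 − 470.7| / 9.0 = 0.4444
Noncentrality parameter: δ = d·√n = 0.4444 × √49 = 3.1111
One-sided α = 0.01 → critical value z_{0.01} = 2.326.
Power = P(Z > 2.326 − δ) = Φ(0.785) = 0.7837.

Power ≈ 0.784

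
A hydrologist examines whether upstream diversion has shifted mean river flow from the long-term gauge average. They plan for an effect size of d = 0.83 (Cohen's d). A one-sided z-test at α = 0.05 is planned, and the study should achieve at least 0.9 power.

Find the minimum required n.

For power 0.9 need Φ(δ − z_{0.05}) = 0.9, so δ = z_{0.05} + z_{0.10} = 1.645 + 1.282 = 2.926.
δ = d·√n ⇒ n = (δ/d)² = (2.926 / 0.83)² = 12.43.
Round up to the next whole unit.

n = 13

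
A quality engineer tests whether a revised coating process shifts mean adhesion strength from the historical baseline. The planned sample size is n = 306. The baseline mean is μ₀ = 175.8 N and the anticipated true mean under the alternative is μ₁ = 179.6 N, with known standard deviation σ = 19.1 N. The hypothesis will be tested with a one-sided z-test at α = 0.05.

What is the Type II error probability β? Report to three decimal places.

β ≈ 0.033

Standardized effect: d = |μ₁ − μ₀| / σ = |179.6 − 175.8| / 19.1 = 0.1990
Noncentrality parameter: δ = d·√n = 0.1990 × √306 = 3.4803
One-sided α = 0.05 → critical value z_{0.05} = 1.645.
Power = P(Z > 1.645 − δ) = Φ(1.835) = 0.9668.
Type II error: β = 1 − power = 1 − 0.9668 = 0.0332.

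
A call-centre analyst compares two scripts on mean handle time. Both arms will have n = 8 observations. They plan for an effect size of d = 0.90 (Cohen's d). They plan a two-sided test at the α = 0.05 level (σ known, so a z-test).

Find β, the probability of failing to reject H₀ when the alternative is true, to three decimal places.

β ≈ 0.563

Noncentrality parameter: δ = d·√(n/2) = 0.90 × √(8/2) = 1.8000
Critical value for a two-sided test at α = 0.05: z_{α/2} = 1.960.
Power = Φ(δ − 1.960) + Φ(−δ − 1.960) = Φ(-0.160) + Φ(-3.760) = 0.4365 + 0.0001 = 0.4365.
Type II error: β = 1 − power = 1 − 0.4365 = 0.5635.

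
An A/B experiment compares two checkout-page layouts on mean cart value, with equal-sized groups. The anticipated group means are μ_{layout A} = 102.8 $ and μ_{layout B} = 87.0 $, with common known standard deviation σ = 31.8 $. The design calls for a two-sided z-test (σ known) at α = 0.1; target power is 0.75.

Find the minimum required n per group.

Standardized effect: d = |μ_{layout A} − μ_{layout B}| / σ = |102.8 − 87.0| / 31.8 = 0.4969
For power 0.75 need Φ(δ − z_{0.05}) = 0.75, so δ = z_{0.05} + z_{0.25} = 1.645 + 0.674 = 2.319.
(For δ > 0 the lower-tail rejection region contributes negligibly to power, so the one-term inversion is standard.)
δ = d·√(n/2) ⇒ n = 2(δ/d)² = 2 × (2.319 / 0.4969)² = 43.58.
Rounding up, n = 44 per group.

n = 44 per group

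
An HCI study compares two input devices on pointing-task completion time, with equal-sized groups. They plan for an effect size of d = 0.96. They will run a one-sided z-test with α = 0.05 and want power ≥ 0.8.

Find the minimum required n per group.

n = 14 per group

For power 0.8 need Φ(δ − z_{0.05}) = 0.8, so δ = z_{0.05} + z_{0.20} = 1.645 + 0.842 = 2.486.
δ = d·√(n/2) ⇒ n = 2(δ/d)² = 2 × (2.486 / 0.96)² = 13.42.
Round up to the next whole unit.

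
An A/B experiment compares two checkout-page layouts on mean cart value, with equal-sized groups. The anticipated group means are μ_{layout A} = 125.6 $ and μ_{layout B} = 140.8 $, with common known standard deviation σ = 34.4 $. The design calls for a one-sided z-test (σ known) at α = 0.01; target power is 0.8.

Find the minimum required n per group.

n = 103 per group

Standardized effect: d = |μ_{layout A} − μ_{layout B}| / σ = |125.6 − 140.8| / 34.4 = 0.4419
Set Φ(δ − 2.326) = 0.8; then δ − 2.326 = Φ⁻¹(0.8) = 0.842, giving δ = 3.168.
δ = d·√(n/2) ⇒ n = 2(δ/d)² = 2 × (3.168 / 0.4419)² = 102.81.
Rounding up, n = 103 per group.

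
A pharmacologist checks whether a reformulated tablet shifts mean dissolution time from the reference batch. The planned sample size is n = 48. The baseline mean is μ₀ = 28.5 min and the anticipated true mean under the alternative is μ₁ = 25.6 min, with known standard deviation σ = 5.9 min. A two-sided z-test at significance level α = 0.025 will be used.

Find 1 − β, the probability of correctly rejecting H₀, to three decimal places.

Power ≈ 0.878

Standardized effect: d = |μ₁ − μ₀| / σ = |25.6 − 28.5| / 5.9 = 0.4915
Noncentrality parameter: δ = d·√n = 0.4915 × √48 = 3.4054
Two-sided α = 0.025 → critical value z_{0.0125} = 2.241.
Power = Φ(δ − 2.241) + Φ(−δ − 2.241) = Φ(1.164) + Φ(-5.647) = 0.8778 + 0.0000 = 0.8778.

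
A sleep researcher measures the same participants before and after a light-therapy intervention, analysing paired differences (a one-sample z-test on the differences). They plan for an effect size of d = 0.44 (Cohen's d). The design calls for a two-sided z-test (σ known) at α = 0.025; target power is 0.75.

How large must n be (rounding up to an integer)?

n = 44

Set Φ(δ − 2.241) = 0.75; then δ − 2.241 = Φ⁻¹(0.75) = 0.674, giving δ = 2.916.
(The Φ(−δ − z_{α/2}) term is vanishingly small for δ > 0 and is dropped in the standard sample-size formula.)
δ = d·√n ⇒ n = (δ/d)² = (2.916 / 0.44)² = 43.92.
Round up to the next whole unit.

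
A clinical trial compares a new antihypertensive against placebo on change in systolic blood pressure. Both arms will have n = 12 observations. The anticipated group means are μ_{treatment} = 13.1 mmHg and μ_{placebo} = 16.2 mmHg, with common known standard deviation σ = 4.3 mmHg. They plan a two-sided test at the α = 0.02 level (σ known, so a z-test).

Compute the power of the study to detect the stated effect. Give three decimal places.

Standardized effect: d = |μ_{treatment} − μ_{placebo}| / σ = |13.1 − 16.2| / 4.3 = 0.7209
Noncentrality parameter: δ = d·√(n/2) = 0.7209 × √(12/2) = 1.7659
Two-sided α = 0.02 → critical value z_{0.01} = 2.326.
Power = Φ(δ − 2.326) + Φ(−δ − 2.326) = Φ(-0.560) + Φ(-4.092) = 0.2876 + 0.0000 = 0.2876.

Power ≈ 0.288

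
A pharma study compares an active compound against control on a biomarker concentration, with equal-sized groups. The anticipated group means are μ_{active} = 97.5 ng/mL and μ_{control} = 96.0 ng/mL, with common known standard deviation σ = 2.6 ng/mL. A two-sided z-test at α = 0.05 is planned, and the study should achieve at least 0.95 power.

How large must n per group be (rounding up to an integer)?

n = 79 per group

Standardized effect: d = |μ_{active} − μ_{control}| / σ = |97.5 − 96.0| / 2.6 = 0.5769
For power 0.95 need Φ(δ − z_{0.025}) = 0.95, so δ = z_{0.025} + z_{0.05} = 1.960 + 1.645 = 3.605.
(Ignoring the negligible lower-tail rejection probability gives the usual closed-form inversion.)
δ = d·√(n/2) ⇒ n = 2(δ/d)² = 2 × (3.605 / 0.5769)² = 78.08.
Round up to the next whole unit.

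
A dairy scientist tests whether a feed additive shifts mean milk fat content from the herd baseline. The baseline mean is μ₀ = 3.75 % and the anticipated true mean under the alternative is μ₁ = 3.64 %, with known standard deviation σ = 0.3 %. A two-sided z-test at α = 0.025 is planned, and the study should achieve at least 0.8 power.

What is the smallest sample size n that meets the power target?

n = 71

Standardized effect: d = |μ₁ − μ₀| / σ = |3.64 − 3.75| / 0.3 = 0.3667
Set Φ(δ − 2.241) = 0.8; then δ − 2.241 = Φ⁻¹(0.8) = 0.842, giving δ = 3.083.
(For δ > 0 the lower-tail rejection region contributes negligibly to power, so the one-term inversion is standard.)
δ = d·√n ⇒ n = (δ/d)² = (3.083 / 0.3667)² = 70.70.
Rounding up, n = 71.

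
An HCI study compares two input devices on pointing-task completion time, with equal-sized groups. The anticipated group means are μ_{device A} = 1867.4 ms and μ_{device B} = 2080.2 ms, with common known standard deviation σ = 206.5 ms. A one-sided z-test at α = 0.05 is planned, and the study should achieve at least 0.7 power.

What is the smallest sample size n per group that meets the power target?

Standardized effect: d = |μ_{device A} − μ_{device B}| / σ = |1867.4 − 2080.2| / 206.5 = 1.0305
For power 0.7 need Φ(δ − z_{0.05}) = 0.7, so δ = z_{0.05} + z_{0.30} = 1.645 + 0.524 = 2.169.
δ = d·√(n/2) ⇒ n = 2(δ/d)² = 2 × (2.169 / 1.0305)² = 8.86.
Round up to the next whole unit.

n = 9 per group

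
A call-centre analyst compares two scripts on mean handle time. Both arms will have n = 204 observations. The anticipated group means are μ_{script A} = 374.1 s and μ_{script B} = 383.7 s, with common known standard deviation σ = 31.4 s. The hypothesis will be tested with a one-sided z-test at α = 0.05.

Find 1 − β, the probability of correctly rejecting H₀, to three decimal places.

Standardized effect: d = |μ_{script A} − μ_{script B}| / σ = |374.1 − 383.7| / 31.4 = 0.3057
Noncentrality parameter: δ = d·√(n/2) = 0.3057 × √(204/2) = 3.0877
One-sided α = 0.05 → critical value z_{0.05} = 1.645.
Power = Φ(δ − 1.645) = Φ(1.443) = 0.9255.

Power ≈ 0.925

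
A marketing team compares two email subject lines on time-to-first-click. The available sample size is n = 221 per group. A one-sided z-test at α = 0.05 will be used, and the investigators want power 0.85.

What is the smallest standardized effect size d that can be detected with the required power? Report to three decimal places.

d ≈ 0.255

Need Φ(δ − 1.645) = 0.85, so δ = 1.645 + 1.036 = 2.681.
δ = d·√(n/2) ⇒ d = δ/√(n/2) = 2.681/√(221/2) = 0.2551.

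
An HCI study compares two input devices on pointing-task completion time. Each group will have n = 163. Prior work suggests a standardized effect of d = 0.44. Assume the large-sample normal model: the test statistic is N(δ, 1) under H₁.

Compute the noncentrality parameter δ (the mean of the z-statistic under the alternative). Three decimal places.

δ ≈ 3.972

δ = d·√(n/2) = 0.44 × √(163/2) = 3.9722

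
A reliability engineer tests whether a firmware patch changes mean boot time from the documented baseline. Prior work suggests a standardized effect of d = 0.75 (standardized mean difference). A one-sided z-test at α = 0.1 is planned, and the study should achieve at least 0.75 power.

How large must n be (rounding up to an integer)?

Set Φ(δ − 1.282) = 0.75; then δ − 1.282 = Φ⁻¹(0.75) = 0.674, giving δ = 1.956.
δ = d·√n ⇒ n = (δ/d)² = (1.956 / 0.75)² = 6.80.
Rounding up, n = 7.

n = 7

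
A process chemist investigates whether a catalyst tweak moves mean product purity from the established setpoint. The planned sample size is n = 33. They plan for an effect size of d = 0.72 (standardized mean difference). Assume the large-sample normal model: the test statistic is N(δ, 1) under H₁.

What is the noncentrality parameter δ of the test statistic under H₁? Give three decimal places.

δ = d·√n = 0.72 × √33 = 4.1361

δ ≈ 4.136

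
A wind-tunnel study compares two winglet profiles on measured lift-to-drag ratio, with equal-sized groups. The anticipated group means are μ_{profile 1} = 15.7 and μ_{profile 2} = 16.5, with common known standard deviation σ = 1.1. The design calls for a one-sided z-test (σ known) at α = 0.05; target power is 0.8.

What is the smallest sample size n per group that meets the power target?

n = 24 per group

Standardized effect: d = |μ_{profile 1} − μ_{profile 2}| / σ = |15.7 − 16.5| / 1.1 = 0.7273
Set Φ(δ − 1.645) = 0.8; then δ − 1.645 = Φ⁻¹(0.8) = 0.842, giving δ = 2.486.
δ = d·√(n/2) ⇒ n = 2(δ/d)² = 2 × (2.486 / 0.7273)² = 23.38.
Round up to the next whole unit.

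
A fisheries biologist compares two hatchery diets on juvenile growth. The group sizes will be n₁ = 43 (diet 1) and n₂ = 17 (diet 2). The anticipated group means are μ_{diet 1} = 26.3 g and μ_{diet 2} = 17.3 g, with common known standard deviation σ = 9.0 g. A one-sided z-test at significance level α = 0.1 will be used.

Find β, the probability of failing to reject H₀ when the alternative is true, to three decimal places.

β ≈ 0.014

Standardized effect: d = |μ_{diet 1} − μ_{diet 2}| / σ = |26.3 − 17.3| / 9.0 = 1.0000
Noncentrality parameter: δ = d / √(1/n₁ + 1/n₂) = 1.0000 / √(1/43 + 1/17) = 3.4905
Critical value for a one-sided test at α = 0.1: z_α = 1.282.
Power = P(Z > 1.282 − δ) = Φ(2.209) = 0.9864.
Type II error: β = 1 − power = 1 − 0.9864 = 0.0136.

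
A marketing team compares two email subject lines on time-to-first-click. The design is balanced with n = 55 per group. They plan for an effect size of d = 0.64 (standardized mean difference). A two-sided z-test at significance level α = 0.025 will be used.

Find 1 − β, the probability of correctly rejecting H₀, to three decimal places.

Power ≈ 0.868

Noncentrality parameter: δ = d·√(n/2) = 0.64 × √(55/2) = 3.3562
Two-sided α = 0.025 → critical value z_{0.0125} = 2.241.
Power = Φ(δ − 2.241) + Φ(−δ − 2.241) = Φ(1.115) + Φ(-5.598) = 0.8675 + 0.0000 = 0.8675.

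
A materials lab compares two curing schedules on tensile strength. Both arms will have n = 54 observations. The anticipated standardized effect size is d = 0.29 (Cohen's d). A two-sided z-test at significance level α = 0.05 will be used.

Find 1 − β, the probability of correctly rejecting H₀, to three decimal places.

Noncentrality parameter: δ = d·√(n/2) = 0.29 × √(54/2) = 1.5069
Two-sided α = 0.05 → critical value z_{0.025} = 1.960.
Power = Φ(δ − 1.960) + Φ(−δ − 1.960) = Φ(-0.453) + Φ(-3.467) = 0.3252 + 0.0003 = 0.3255.

Power ≈ 0.326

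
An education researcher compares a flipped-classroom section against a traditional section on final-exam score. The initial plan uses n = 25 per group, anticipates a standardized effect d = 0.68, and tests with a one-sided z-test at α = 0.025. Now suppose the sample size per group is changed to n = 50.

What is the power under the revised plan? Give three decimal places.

Power ≈ 0.925

With n = 50 per group: δ = d·√(n/2) = 0.68 × √(50/2) = 3.4000. Critical value z_{0.025} = 1.960.
Revised power = P(Z > 1.960 − δ) = Φ(1.440) = 0.9251.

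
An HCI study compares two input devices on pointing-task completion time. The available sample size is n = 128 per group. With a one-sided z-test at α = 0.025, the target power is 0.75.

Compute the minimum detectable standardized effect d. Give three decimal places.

Need Φ(δ − 1.960) = 0.75, so δ = 1.960 + 0.674 = 2.634.
δ = d·√(n/2) ⇒ d = δ/√(n/2) = 2.634/√(128/2) = 0.3293.

d ≈ 0.329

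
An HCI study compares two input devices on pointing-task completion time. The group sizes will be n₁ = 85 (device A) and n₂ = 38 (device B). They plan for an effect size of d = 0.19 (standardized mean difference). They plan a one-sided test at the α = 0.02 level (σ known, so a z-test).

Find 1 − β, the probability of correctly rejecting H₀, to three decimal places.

Noncentrality parameter: δ = d / √(1/n₁ + 1/n₂) = 0.19 / √(1/85 + 1/38) = 0.9736
One-sided α = 0.02 → critical value z_{0.02} = 2.054.
Power = P(Z > 2.054 − δ) = Φ(-1.080) = 0.1400.

Power ≈ 0.140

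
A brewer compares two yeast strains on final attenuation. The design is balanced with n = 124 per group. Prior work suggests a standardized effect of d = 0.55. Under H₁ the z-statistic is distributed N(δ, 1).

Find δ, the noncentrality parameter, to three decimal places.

δ = d·√(n/2) = 0.55 × √(124/2) = 4.3307

δ ≈ 4.331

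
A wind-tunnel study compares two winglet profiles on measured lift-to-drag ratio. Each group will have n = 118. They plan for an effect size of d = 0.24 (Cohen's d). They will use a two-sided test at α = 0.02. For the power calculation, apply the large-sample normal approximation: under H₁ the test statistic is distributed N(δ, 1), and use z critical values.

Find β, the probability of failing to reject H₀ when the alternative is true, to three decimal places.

Noncentrality parameter: δ = d·√(n/2) = 0.24 × √(118/2) = 1.8435
Critical value for a two-sided test at α = 0.02: z_{α/2} = 2.326.
Power = Φ(δ − 2.326) + Φ(−δ − 2.326) = Φ(-0.483) + Φ(-4.170) = 0.3146 + 0.0000 = 0.3146.
Type II error: β = 1 − power = 1 − 0.3146 = 0.6854.

β ≈ 0.685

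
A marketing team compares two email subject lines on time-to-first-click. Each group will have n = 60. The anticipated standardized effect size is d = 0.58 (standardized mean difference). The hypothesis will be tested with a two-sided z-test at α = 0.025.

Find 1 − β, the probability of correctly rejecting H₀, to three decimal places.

Noncentrality parameter: δ = d·√(n/2) = 0.58 × √(60/2) = 3.1768
Critical value for a two-sided test at α = 0.025: z_{α/2} = 2.241.
Power = Φ(δ − 2.241) + Φ(−δ − 2.241) = Φ(0.935) + Φ(-5.418) = 0.8252 + 0.0000 = 0.8252.

Power ≈ 0.825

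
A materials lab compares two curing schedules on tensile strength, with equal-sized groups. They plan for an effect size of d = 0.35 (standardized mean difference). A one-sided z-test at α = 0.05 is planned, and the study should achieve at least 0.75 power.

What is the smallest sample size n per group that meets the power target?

For power 0.75 need Φ(δ − z_{0.05}) = 0.75, so δ = z_{0.05} + z_{0.25} = 1.645 + 0.674 = 2.319.
δ = d·√(n/2) ⇒ n = 2(δ/d)² = 2 × (2.319 / 0.35)² = 87.83.
Round up to the next whole unit.

n = 88 per group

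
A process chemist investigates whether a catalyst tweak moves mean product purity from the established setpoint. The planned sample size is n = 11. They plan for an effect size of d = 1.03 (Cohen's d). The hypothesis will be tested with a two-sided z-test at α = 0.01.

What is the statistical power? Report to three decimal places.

Power ≈ 0.800

Noncentrality parameter: δ = d·√n = 1.03 × √11 = 3.4161
Critical value for a two-sided test at α = 0.01: z_{α/2} = 2.576.
Power = Φ(δ − 2.576) + Φ(−δ − 2.576) = Φ(0.840) + Φ(-5.992) = 0.7996 + 0.0000 = 0.7996.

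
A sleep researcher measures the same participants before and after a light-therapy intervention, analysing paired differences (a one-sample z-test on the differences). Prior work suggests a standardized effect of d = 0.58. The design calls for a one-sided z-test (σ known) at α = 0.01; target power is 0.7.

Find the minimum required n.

For power 0.7 need Φ(δ − z_{0.01}) = 0.7, so δ = z_{0.01} + z_{0.30} = 2.326 + 0.524 = 2.851.
δ = d·√n ⇒ n = (δ/d)² = (2.851 / 0.58)² = 24.16.
Rounding up, n = 25.

n = 25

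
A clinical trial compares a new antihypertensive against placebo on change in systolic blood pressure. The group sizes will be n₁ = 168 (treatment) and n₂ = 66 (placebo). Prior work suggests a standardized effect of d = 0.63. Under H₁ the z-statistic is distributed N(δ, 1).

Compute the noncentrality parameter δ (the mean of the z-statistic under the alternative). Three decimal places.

δ ≈ 4.337

δ = d / √(1/n₁ + 1/n₂) = 0.63 / √(1/168 + 1/66) = 4.3367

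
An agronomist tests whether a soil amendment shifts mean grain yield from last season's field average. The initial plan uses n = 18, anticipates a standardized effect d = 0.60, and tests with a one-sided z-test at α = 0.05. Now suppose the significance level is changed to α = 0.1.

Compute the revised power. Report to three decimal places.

δ = d·√n = 0.60 × √18 = 2.5456 (unchanged). New critical value: z_{0.1} = 1.282.
Revised power = Φ(δ − 1.282) = Φ(1.264) = 0.8969.

Power ≈ 0.897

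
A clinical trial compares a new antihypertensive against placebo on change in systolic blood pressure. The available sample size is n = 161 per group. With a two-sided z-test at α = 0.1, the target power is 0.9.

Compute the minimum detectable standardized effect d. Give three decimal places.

d ≈ 0.326

Need Φ(δ − 1.645) = 0.9, so δ = 1.645 + 1.282 = 2.926.
(Lower-tail contribution to power is negligible for δ > 0.)
δ = d·√(n/2) ⇒ d = δ/√(n/2) = 2.926/√(161/2) = 0.3262.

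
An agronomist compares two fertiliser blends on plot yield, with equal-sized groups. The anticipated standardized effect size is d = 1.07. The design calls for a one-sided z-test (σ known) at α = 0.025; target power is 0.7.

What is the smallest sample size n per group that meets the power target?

Set Φ(δ − 1.960) = 0.7; then δ − 1.960 = Φ⁻¹(0.7) = 0.524, giving δ = 2.484.
δ = d·√(n/2) ⇒ n = 2(δ/d)² = 2 × (2.484 / 1.07)² = 10.78.
Round up to the next whole unit.

n = 11 per group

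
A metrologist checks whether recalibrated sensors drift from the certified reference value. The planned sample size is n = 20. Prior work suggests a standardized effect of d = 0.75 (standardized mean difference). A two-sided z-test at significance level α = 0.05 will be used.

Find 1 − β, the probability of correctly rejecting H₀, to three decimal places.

Power ≈ 0.918

Noncentrality parameter: λ = d·√n = 0.75 × √20 = 3.3541
Critical value for a two-sided test at α = 0.05: z_{α/2} = 1.960.
Power = Φ(λ − 1.960) + Φ(−λ − 1.960) = Φ(1.394) + Φ(-5.314) = 0.9184 + 0.0000 = 0.9184.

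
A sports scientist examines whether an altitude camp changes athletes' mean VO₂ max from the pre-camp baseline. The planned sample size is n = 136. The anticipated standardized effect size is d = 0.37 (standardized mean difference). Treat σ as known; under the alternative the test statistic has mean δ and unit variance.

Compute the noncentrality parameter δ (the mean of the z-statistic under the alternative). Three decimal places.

The noncentrality parameter scales effect size by the design's sample-size factor: δ = d·√n = 0.37 × √136 = 4.3149

δ ≈ 4.315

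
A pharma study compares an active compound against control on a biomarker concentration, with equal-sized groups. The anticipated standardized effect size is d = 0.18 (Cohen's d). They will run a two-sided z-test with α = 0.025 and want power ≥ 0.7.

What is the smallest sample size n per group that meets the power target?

Set Φ(δ − 2.241) = 0.7; then δ − 2.241 = Φ⁻¹(0.7) = 0.524, giving δ = 2.766.
(For δ > 0 the lower-tail rejection region contributes negligibly to power, so the one-term inversion is standard.)
δ = d·√(n/2) ⇒ n = 2(δ/d)² = 2 × (2.766 / 0.18)² = 472.20.
Rounding up, n = 473 per group.

n = 473 per group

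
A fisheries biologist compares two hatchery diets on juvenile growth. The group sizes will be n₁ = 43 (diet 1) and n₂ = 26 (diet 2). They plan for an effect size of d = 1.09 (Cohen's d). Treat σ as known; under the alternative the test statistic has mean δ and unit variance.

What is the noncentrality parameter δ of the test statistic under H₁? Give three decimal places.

δ = d / √(1/n₁ + 1/n₂) = 1.09 / √(1/43 + 1/26) = 4.3876

δ ≈ 4.388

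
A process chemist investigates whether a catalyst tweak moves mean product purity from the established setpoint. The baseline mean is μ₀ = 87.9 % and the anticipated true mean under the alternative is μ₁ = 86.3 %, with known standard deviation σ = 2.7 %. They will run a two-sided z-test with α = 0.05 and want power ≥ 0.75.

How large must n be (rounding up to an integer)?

Standardized effect: d = |μ₁ − μ₀| / σ = |86.3 − 87.9| / 2.7 = 0.5926
Set Φ(δ − 1.960) = 0.75; then δ − 1.960 = Φ⁻¹(0.75) = 0.674, giving δ = 2.634.
(The Φ(−δ − z_{α/2}) term is vanishingly small for δ > 0 and is dropped in the standard sample-size formula.)
δ = d·√n ⇒ n = (δ/d)² = (2.634 / 0.5926)² = 19.76.
Round up to the next whole unit.

n = 20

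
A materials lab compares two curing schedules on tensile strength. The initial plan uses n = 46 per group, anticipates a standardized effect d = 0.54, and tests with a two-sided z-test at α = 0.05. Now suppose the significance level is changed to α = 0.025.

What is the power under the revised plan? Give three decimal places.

δ = d·√(n/2) = 0.54 × √(46/2) = 2.5897 (unchanged). New critical value: z_{0.0125} = 2.241.
Revised power = Φ(δ − 2.241) + Φ(−δ − 2.241) = Φ(0.348) + Φ(-4.831) = 0.6362 + 0.0000 = 0.6362.

Power ≈ 0.636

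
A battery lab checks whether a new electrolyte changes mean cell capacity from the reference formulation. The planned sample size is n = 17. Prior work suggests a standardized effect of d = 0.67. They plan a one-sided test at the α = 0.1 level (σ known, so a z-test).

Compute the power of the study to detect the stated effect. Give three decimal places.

Noncentrality parameter: δ = d·√n = 0.67 × √17 = 2.7625
Critical value for a one-sided test at α = 0.1: z_α = 1.282.
Power = P(Z > 1.282 − δ) = Φ(1.481) = 0.9307.

Power ≈ 0.931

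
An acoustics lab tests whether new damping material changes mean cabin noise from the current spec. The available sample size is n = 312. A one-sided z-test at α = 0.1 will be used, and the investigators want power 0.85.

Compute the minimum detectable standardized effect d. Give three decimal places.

Required noncentrality: δ = z_{0.1} + z_{0.15} = 1.282 + 1.036 = 2.318.
δ = d·√n ⇒ d = δ/√n = 2.318/√312 = 0.1312.

d ≈ 0.131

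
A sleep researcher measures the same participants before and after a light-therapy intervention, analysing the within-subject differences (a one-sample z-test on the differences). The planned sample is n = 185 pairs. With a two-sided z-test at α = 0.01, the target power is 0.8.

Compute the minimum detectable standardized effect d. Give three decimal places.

Required noncentrality: δ = z_{0.005} + z_{0.20} = 2.576 + 0.842 = 3.417.
(The second rejection-region term Φ(−δ − z_{α/2}) is negligible and dropped.)
δ = d·√n ⇒ d = δ/√n = 3.417/√185 = 0.2513.

d ≈ 0.251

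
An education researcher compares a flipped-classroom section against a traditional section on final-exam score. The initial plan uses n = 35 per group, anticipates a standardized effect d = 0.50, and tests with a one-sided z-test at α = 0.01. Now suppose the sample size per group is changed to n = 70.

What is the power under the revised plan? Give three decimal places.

Power ≈ 0.736

With n = 70 per group: δ = d·√(n/2) = 0.50 × √(70/2) = 2.9580. Critical value z_{0.01} = 2.326.
Revised power = P(Z > 2.326 − δ) = Φ(0.632) = 0.7362.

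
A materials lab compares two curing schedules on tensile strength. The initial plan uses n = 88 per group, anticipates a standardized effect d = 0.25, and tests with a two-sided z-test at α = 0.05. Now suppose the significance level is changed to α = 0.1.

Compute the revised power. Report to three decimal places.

δ = d·√(n/2) = 0.25 × √(88/2) = 1.6583 (unchanged). New critical value: z_{0.05} = 1.645.
Revised power = Φ(δ − 1.645) + Φ(−δ − 1.645) = Φ(0.013) + Φ(-3.303) = 0.5054 + 0.0005 = 0.5058.

Power ≈ 0.506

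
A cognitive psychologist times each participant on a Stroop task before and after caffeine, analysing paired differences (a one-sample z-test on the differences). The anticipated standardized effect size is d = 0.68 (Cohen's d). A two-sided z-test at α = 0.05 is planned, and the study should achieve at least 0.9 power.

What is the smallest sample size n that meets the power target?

Set Φ(δ − 1.960) = 0.9; then δ − 1.960 = Φ⁻¹(0.9) = 1.282, giving δ = 3.242.
(For δ > 0 the lower-tail rejection region contributes negligibly to power, so the one-term inversion is standard.)
δ = d·√n ⇒ n = (δ/d)² = (3.242 / 0.68)² = 22.72.
Rounding up, n = 23.

n = 23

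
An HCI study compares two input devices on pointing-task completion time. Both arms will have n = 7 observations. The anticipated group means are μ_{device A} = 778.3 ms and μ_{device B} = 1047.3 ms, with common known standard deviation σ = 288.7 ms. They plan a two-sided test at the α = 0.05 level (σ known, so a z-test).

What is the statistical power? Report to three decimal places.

Standardized effect: d = |μ_{device A} − μ_{device B}| / σ = |778.3 − 1047.3| / 288.7 = 0.9318
Noncentrality parameter: δ = d·√(n/2) = 0.9318 × √(7/2) = 1.7432
Two-sided α = 0.05 → critical value z_{0.025} = 1.960.
Power = Φ(δ − 1.960) + Φ(−δ − 1.960) = Φ(-0.217) + Φ(-3.703) = 0.4142 + 0.0001 = 0.4143.

Power ≈ 0.414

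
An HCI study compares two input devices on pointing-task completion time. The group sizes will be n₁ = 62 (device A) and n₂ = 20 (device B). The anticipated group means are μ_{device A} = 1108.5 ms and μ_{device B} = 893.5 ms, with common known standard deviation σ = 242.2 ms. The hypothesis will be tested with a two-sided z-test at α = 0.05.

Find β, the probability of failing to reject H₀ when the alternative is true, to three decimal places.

β ≈ 0.068

Standardized effect: d = |μ_{device A} − μ_{device B}| / σ = |1108.5 − 893.5| / 242.2 = 0.8877
Noncentrality parameter: δ = d / √(1/n₁ + 1/n₂) = 0.8877 / √(1/62 + 1/20) = 3.4520
Critical value for a two-sided test at α = 0.05: z_{α/2} = 1.960.
Power = Φ(δ − 1.960) + Φ(−δ − 1.960) = Φ(1.492) + Φ(-5.412) = 0.9322 + 0.0000 = 0.9322.
Type II error: β = 1 − power = 1 − 0.9322 = 0.0678.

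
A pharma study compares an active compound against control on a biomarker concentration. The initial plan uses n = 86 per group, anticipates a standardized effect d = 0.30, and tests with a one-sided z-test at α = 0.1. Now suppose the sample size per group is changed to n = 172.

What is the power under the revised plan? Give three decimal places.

Power ≈ 0.933

With n = 172 per group: δ = d·√(n/2) = 0.30 × √(172/2) = 2.7821. Critical value z_{0.1} = 1.282.
Revised power = Φ(δ − 1.282) = Φ(1.501) = 0.9333.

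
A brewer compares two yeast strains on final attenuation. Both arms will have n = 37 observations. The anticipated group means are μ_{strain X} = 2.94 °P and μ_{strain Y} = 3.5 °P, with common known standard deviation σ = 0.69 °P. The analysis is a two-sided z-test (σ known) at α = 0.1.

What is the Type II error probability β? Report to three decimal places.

β ≈ 0.032

Standardized effect: d = |μ_{strain X} − μ_{strain Y}| / σ = |2.94 − 3.5| / 0.69 = 0.8116
Noncentrality parameter: δ = d·√(n/2) = 0.8116 × √(37/2) = 3.4908
Two-sided α = 0.1 → critical value z_{0.05} = 1.645.
Power = Φ(δ − 1.645) + Φ(−δ − 1.645) = Φ(1.846) + Φ(-5.136) = 0.9675 + 0.0000 = 0.9676.
Type II error: β = 1 − power = 1 − 0.9676 = 0.0324.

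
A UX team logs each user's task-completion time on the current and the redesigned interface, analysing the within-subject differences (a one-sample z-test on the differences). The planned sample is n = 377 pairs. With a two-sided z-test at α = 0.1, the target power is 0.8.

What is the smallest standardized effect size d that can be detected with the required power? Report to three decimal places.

d ≈ 0.128

Need Φ(δ − 1.645) = 0.8, so δ = 1.645 + 0.842 = 2.486.
(Lower-tail contribution to power is negligible for δ > 0.)
δ = d·√n ⇒ d = δ/√n = 2.486/√377 = 0.1281.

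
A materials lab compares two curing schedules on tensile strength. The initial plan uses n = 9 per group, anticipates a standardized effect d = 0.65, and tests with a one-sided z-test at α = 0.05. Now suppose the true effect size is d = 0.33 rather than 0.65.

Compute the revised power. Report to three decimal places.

With d = 0.33: δ = d·√(n/2) = 0.33 × √(9/2) = 0.7000. Critical value z_{0.05} = 1.645.
Revised power = P(Z > 1.645 − δ) = Φ(-0.945) = 0.1724.

Power ≈ 0.172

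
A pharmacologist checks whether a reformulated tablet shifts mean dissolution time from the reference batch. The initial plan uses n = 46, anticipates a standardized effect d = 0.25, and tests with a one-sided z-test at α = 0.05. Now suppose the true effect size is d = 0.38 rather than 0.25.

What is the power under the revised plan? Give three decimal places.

With d = 0.38: δ = d·√n = 0.38 × √46 = 2.5773. Critical value z_{0.05} = 1.645.
Revised power = Φ(δ − 1.645) = Φ(0.932) = 0.8244.

Power ≈ 0.824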